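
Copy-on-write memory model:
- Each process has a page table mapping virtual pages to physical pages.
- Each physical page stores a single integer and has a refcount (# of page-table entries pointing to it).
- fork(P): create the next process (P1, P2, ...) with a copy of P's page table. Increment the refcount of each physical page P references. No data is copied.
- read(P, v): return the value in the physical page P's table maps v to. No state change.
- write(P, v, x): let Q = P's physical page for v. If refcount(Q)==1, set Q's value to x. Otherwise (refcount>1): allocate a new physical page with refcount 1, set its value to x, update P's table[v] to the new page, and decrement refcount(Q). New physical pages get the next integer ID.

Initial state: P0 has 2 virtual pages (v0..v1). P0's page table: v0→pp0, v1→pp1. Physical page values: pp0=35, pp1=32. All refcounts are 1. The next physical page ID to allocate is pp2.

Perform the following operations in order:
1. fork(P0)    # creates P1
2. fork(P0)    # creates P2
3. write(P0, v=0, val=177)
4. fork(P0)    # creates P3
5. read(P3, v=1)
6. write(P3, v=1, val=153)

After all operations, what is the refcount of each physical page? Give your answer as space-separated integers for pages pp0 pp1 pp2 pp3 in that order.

Op 1: fork(P0) -> P1. 2 ppages; refcounts: pp0:2 pp1:2
Op 2: fork(P0) -> P2. 2 ppages; refcounts: pp0:3 pp1:3
Op 3: write(P0, v0, 177). refcount(pp0)=3>1 -> COPY to pp2. 3 ppages; refcounts: pp0:2 pp1:3 pp2:1
Op 4: fork(P0) -> P3. 3 ppages; refcounts: pp0:2 pp1:4 pp2:2
Op 5: read(P3, v1) -> 32. No state change.
Op 6: write(P3, v1, 153). refcount(pp1)=4>1 -> COPY to pp3. 4 ppages; refcounts: pp0:2 pp1:3 pp2:2 pp3:1

Answer: 2 3 2 1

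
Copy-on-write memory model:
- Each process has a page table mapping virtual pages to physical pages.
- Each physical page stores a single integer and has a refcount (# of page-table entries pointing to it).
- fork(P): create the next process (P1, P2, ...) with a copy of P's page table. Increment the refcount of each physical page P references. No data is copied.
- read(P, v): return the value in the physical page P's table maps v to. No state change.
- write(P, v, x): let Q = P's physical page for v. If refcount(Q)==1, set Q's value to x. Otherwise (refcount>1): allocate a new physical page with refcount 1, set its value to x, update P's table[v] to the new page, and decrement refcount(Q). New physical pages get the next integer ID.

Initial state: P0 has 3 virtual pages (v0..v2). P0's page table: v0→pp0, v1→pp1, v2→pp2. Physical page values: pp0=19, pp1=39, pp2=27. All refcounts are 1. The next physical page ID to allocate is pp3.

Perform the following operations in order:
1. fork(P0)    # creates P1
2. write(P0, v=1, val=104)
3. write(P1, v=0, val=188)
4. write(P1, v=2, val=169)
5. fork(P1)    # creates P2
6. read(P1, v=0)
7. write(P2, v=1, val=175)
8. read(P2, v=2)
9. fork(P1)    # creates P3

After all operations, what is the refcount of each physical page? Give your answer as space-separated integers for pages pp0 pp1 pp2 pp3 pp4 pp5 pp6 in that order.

Op 1: fork(P0) -> P1. 3 ppages; refcounts: pp0:2 pp1:2 pp2:2
Op 2: write(P0, v1, 104). refcount(pp1)=2>1 -> COPY to pp3. 4 ppages; refcounts: pp0:2 pp1:1 pp2:2 pp3:1
Op 3: write(P1, v0, 188). refcount(pp0)=2>1 -> COPY to pp4. 5 ppages; refcounts: pp0:1 pp1:1 pp2:2 pp3:1 pp4:1
Op 4: write(P1, v2, 169). refcount(pp2)=2>1 -> COPY to pp5. 6 ppages; refcounts: pp0:1 pp1:1 pp2:1 pp3:1 pp4:1 pp5:1
Op 5: fork(P1) -> P2. 6 ppages; refcounts: pp0:1 pp1:2 pp2:1 pp3:1 pp4:2 pp5:2
Op 6: read(P1, v0) -> 188. No state change.
Op 7: write(P2, v1, 175). refcount(pp1)=2>1 -> COPY to pp6. 7 ppages; refcounts: pp0:1 pp1:1 pp2:1 pp3:1 pp4:2 pp5:2 pp6:1
Op 8: read(P2, v2) -> 169. No state change.
Op 9: fork(P1) -> P3. 7 ppages; refcounts: pp0:1 pp1:2 pp2:1 pp3:1 pp4:3 pp5:3 pp6:1

Answer: 1 2 1 1 3 3 1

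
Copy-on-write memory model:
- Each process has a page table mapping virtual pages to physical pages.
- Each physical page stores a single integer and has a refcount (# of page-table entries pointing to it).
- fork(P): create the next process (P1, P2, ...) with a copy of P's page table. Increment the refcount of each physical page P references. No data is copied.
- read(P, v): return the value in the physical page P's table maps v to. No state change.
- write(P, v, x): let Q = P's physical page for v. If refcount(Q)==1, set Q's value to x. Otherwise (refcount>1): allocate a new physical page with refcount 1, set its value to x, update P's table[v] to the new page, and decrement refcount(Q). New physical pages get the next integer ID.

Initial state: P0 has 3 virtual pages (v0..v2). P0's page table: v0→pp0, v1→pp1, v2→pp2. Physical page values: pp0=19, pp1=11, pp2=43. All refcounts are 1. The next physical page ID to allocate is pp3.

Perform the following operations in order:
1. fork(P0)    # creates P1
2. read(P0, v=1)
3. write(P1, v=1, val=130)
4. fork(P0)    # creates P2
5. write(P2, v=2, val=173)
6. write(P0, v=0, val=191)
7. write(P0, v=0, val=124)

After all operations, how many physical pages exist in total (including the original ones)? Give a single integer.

Answer: 6

Derivation:
Op 1: fork(P0) -> P1. 3 ppages; refcounts: pp0:2 pp1:2 pp2:2
Op 2: read(P0, v1) -> 11. No state change.
Op 3: write(P1, v1, 130). refcount(pp1)=2>1 -> COPY to pp3. 4 ppages; refcounts: pp0:2 pp1:1 pp2:2 pp3:1
Op 4: fork(P0) -> P2. 4 ppages; refcounts: pp0:3 pp1:2 pp2:3 pp3:1
Op 5: write(P2, v2, 173). refcount(pp2)=3>1 -> COPY to pp4. 5 ppages; refcounts: pp0:3 pp1:2 pp2:2 pp3:1 pp4:1
Op 6: write(P0, v0, 191). refcount(pp0)=3>1 -> COPY to pp5. 6 ppages; refcounts: pp0:2 pp1:2 pp2:2 pp3:1 pp4:1 pp5:1
Op 7: write(P0, v0, 124). refcount(pp5)=1 -> write in place. 6 ppages; refcounts: pp0:2 pp1:2 pp2:2 pp3:1 pp4:1 pp5:1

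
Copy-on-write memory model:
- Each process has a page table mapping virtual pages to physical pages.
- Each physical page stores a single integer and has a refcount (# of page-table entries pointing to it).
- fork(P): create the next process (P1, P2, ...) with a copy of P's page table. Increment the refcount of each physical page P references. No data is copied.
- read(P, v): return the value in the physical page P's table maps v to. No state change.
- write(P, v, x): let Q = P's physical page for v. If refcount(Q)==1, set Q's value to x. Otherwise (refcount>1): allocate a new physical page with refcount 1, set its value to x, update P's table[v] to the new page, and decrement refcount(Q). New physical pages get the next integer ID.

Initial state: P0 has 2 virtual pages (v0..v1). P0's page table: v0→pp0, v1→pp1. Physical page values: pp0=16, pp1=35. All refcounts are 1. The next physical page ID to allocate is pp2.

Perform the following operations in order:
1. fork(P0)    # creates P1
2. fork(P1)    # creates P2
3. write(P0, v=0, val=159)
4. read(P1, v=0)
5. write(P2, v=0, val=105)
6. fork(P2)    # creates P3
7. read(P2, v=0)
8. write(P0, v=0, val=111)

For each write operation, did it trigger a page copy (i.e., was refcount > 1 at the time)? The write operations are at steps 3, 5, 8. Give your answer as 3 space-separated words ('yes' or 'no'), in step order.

Op 1: fork(P0) -> P1. 2 ppages; refcounts: pp0:2 pp1:2
Op 2: fork(P1) -> P2. 2 ppages; refcounts: pp0:3 pp1:3
Op 3: write(P0, v0, 159). refcount(pp0)=3>1 -> COPY to pp2. 3 ppages; refcounts: pp0:2 pp1:3 pp2:1
Op 4: read(P1, v0) -> 16. No state change.
Op 5: write(P2, v0, 105). refcount(pp0)=2>1 -> COPY to pp3. 4 ppages; refcounts: pp0:1 pp1:3 pp2:1 pp3:1
Op 6: fork(P2) -> P3. 4 ppages; refcounts: pp0:1 pp1:4 pp2:1 pp3:2
Op 7: read(P2, v0) -> 105. No state change.
Op 8: write(P0, v0, 111). refcount(pp2)=1 -> write in place. 4 ppages; refcounts: pp0:1 pp1:4 pp2:1 pp3:2

yes yes no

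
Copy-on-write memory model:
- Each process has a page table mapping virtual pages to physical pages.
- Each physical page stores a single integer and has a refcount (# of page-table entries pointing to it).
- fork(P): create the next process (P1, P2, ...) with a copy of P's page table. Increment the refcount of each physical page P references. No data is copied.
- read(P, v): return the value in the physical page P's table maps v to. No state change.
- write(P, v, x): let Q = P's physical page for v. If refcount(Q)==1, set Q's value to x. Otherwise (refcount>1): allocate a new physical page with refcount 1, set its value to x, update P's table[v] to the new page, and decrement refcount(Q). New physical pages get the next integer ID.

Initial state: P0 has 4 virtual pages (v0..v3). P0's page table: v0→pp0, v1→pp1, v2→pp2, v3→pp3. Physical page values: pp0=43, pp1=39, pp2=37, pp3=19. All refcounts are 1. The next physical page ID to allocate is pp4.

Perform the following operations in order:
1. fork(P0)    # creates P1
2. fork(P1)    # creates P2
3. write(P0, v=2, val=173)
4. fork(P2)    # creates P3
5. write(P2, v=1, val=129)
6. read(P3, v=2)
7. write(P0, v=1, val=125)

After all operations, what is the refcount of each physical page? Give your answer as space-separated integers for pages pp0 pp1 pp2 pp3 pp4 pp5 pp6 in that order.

Answer: 4 2 3 4 1 1 1

Derivation:
Op 1: fork(P0) -> P1. 4 ppages; refcounts: pp0:2 pp1:2 pp2:2 pp3:2
Op 2: fork(P1) -> P2. 4 ppages; refcounts: pp0:3 pp1:3 pp2:3 pp3:3
Op 3: write(P0, v2, 173). refcount(pp2)=3>1 -> COPY to pp4. 5 ppages; refcounts: pp0:3 pp1:3 pp2:2 pp3:3 pp4:1
Op 4: fork(P2) -> P3. 5 ppages; refcounts: pp0:4 pp1:4 pp2:3 pp3:4 pp4:1
Op 5: write(P2, v1, 129). refcount(pp1)=4>1 -> COPY to pp5. 6 ppages; refcounts: pp0:4 pp1:3 pp2:3 pp3:4 pp4:1 pp5:1
Op 6: read(P3, v2) -> 37. No state change.
Op 7: write(P0, v1, 125). refcount(pp1)=3>1 -> COPY to pp6. 7 ppages; refcounts: pp0:4 pp1:2 pp2:3 pp3:4 pp4:1 pp5:1 pp6:1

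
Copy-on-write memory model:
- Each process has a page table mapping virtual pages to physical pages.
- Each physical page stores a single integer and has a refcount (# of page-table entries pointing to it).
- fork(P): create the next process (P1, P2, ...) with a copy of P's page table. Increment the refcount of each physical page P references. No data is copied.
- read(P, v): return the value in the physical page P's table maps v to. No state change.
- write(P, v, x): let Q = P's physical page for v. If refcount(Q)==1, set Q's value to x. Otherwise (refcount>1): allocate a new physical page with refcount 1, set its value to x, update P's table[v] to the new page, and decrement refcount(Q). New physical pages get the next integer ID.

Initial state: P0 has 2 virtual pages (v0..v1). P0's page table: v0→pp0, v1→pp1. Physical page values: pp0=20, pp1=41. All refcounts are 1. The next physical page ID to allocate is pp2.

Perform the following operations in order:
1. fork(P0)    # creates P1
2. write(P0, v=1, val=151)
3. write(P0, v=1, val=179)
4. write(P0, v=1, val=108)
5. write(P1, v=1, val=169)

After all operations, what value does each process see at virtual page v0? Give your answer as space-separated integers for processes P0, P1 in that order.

Op 1: fork(P0) -> P1. 2 ppages; refcounts: pp0:2 pp1:2
Op 2: write(P0, v1, 151). refcount(pp1)=2>1 -> COPY to pp2. 3 ppages; refcounts: pp0:2 pp1:1 pp2:1
Op 3: write(P0, v1, 179). refcount(pp2)=1 -> write in place. 3 ppages; refcounts: pp0:2 pp1:1 pp2:1
Op 4: write(P0, v1, 108). refcount(pp2)=1 -> write in place. 3 ppages; refcounts: pp0:2 pp1:1 pp2:1
Op 5: write(P1, v1, 169). refcount(pp1)=1 -> write in place. 3 ppages; refcounts: pp0:2 pp1:1 pp2:1
P0: v0 -> pp0 = 20
P1: v0 -> pp0 = 20

Answer: 20 20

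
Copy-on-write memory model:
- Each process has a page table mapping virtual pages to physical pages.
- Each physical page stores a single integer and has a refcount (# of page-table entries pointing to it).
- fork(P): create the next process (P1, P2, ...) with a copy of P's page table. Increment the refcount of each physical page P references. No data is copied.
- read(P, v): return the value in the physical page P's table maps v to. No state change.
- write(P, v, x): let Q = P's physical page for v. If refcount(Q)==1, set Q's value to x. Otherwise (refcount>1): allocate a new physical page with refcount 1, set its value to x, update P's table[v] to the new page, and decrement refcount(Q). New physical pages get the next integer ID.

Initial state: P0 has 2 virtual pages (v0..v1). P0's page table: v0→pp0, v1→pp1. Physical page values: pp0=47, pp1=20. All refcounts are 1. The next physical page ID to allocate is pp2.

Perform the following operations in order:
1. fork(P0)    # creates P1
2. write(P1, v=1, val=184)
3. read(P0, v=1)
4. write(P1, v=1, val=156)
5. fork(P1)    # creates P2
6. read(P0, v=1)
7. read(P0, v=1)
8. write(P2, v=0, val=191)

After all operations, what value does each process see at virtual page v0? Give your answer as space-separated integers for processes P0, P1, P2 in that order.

Op 1: fork(P0) -> P1. 2 ppages; refcounts: pp0:2 pp1:2
Op 2: write(P1, v1, 184). refcount(pp1)=2>1 -> COPY to pp2. 3 ppages; refcounts: pp0:2 pp1:1 pp2:1
Op 3: read(P0, v1) -> 20. No state change.
Op 4: write(P1, v1, 156). refcount(pp2)=1 -> write in place. 3 ppages; refcounts: pp0:2 pp1:1 pp2:1
Op 5: fork(P1) -> P2. 3 ppages; refcounts: pp0:3 pp1:1 pp2:2
Op 6: read(P0, v1) -> 20. No state change.
Op 7: read(P0, v1) -> 20. No state change.
Op 8: write(P2, v0, 191). refcount(pp0)=3>1 -> COPY to pp3. 4 ppages; refcounts: pp0:2 pp1:1 pp2:2 pp3:1
P0: v0 -> pp0 = 47
P1: v0 -> pp0 = 47
P2: v0 -> pp3 = 191

Answer: 47 47 191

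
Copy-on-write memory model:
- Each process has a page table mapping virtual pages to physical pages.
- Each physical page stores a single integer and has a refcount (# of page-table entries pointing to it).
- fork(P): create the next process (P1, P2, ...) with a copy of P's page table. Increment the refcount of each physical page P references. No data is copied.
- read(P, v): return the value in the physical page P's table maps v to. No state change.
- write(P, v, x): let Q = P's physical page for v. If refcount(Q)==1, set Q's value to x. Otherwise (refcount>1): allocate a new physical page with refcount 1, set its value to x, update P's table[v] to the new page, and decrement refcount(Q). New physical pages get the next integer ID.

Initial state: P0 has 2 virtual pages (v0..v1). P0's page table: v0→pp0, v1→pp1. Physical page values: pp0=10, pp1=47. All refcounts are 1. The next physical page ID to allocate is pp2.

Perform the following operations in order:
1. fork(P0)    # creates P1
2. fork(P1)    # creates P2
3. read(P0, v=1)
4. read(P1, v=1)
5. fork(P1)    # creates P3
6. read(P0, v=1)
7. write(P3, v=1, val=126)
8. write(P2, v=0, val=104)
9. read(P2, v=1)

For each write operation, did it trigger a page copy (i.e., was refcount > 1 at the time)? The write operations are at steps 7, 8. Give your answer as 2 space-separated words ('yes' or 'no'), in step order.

Op 1: fork(P0) -> P1. 2 ppages; refcounts: pp0:2 pp1:2
Op 2: fork(P1) -> P2. 2 ppages; refcounts: pp0:3 pp1:3
Op 3: read(P0, v1) -> 47. No state change.
Op 4: read(P1, v1) -> 47. No state change.
Op 5: fork(P1) -> P3. 2 ppages; refcounts: pp0:4 pp1:4
Op 6: read(P0, v1) -> 47. No state change.
Op 7: write(P3, v1, 126). refcount(pp1)=4>1 -> COPY to pp2. 3 ppages; refcounts: pp0:4 pp1:3 pp2:1
Op 8: write(P2, v0, 104). refcount(pp0)=4>1 -> COPY to pp3. 4 ppages; refcounts: pp0:3 pp1:3 pp2:1 pp3:1
Op 9: read(P2, v1) -> 47. No state change.

yes yes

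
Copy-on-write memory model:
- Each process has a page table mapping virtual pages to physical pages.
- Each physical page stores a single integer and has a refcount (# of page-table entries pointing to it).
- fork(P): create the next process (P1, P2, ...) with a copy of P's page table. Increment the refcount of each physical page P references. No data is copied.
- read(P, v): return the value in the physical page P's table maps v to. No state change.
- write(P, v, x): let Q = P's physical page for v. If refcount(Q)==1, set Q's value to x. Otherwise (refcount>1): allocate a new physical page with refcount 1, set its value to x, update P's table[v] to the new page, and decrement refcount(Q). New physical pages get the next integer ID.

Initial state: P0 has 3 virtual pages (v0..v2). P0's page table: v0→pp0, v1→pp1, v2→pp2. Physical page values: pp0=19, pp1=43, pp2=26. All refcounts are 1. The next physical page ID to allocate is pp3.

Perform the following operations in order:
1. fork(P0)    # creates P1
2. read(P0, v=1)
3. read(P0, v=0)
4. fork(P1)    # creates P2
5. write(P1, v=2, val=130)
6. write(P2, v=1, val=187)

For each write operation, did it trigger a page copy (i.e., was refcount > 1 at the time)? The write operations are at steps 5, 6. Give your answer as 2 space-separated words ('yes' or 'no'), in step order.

Op 1: fork(P0) -> P1. 3 ppages; refcounts: pp0:2 pp1:2 pp2:2
Op 2: read(P0, v1) -> 43. No state change.
Op 3: read(P0, v0) -> 19. No state change.
Op 4: fork(P1) -> P2. 3 ppages; refcounts: pp0:3 pp1:3 pp2:3
Op 5: write(P1, v2, 130). refcount(pp2)=3>1 -> COPY to pp3. 4 ppages; refcounts: pp0:3 pp1:3 pp2:2 pp3:1
Op 6: write(P2, v1, 187). refcount(pp1)=3>1 -> COPY to pp4. 5 ppages; refcounts: pp0:3 pp1:2 pp2:2 pp3:1 pp4:1

yes yes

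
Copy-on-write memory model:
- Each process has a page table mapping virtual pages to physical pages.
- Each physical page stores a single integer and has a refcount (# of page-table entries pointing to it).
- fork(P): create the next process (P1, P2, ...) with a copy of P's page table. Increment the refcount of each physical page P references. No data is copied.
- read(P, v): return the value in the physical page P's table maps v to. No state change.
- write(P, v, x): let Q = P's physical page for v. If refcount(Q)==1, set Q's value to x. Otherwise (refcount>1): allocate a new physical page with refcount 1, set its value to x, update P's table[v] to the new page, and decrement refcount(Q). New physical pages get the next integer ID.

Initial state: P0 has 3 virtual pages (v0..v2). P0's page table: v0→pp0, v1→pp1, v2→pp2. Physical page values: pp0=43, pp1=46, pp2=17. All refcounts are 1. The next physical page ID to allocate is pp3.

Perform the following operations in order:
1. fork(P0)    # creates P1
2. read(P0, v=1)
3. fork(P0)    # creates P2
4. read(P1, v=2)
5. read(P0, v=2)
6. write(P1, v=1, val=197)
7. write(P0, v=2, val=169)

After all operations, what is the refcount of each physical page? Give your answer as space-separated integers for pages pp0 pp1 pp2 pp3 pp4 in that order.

Answer: 3 2 2 1 1

Derivation:
Op 1: fork(P0) -> P1. 3 ppages; refcounts: pp0:2 pp1:2 pp2:2
Op 2: read(P0, v1) -> 46. No state change.
Op 3: fork(P0) -> P2. 3 ppages; refcounts: pp0:3 pp1:3 pp2:3
Op 4: read(P1, v2) -> 17. No state change.
Op 5: read(P0, v2) -> 17. No state change.
Op 6: write(P1, v1, 197). refcount(pp1)=3>1 -> COPY to pp3. 4 ppages; refcounts: pp0:3 pp1:2 pp2:3 pp3:1
Op 7: write(P0, v2, 169). refcount(pp2)=3>1 -> COPY to pp4. 5 ppages; refcounts: pp0:3 pp1:2 pp2:2 pp3:1 pp4:1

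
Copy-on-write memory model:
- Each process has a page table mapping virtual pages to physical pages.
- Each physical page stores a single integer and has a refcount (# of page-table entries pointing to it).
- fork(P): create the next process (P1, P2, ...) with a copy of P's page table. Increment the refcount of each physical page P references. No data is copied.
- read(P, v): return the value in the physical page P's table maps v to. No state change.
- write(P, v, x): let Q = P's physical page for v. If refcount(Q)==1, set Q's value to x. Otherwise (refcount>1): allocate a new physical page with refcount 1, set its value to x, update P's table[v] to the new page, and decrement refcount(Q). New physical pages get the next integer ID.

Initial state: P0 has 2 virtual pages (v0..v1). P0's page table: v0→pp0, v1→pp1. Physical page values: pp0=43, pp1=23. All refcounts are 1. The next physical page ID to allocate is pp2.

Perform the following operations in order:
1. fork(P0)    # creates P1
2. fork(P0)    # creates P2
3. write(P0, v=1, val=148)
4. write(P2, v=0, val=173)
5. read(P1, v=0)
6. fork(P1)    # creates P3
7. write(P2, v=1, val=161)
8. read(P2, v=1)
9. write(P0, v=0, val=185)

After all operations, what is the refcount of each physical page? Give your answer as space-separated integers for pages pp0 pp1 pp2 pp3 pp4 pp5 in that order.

Answer: 2 2 1 1 1 1

Derivation:
Op 1: fork(P0) -> P1. 2 ppages; refcounts: pp0:2 pp1:2
Op 2: fork(P0) -> P2. 2 ppages; refcounts: pp0:3 pp1:3
Op 3: write(P0, v1, 148). refcount(pp1)=3>1 -> COPY to pp2. 3 ppages; refcounts: pp0:3 pp1:2 pp2:1
Op 4: write(P2, v0, 173). refcount(pp0)=3>1 -> COPY to pp3. 4 ppages; refcounts: pp0:2 pp1:2 pp2:1 pp3:1
Op 5: read(P1, v0) -> 43. No state change.
Op 6: fork(P1) -> P3. 4 ppages; refcounts: pp0:3 pp1:3 pp2:1 pp3:1
Op 7: write(P2, v1, 161). refcount(pp1)=3>1 -> COPY to pp4. 5 ppages; refcounts: pp0:3 pp1:2 pp2:1 pp3:1 pp4:1
Op 8: read(P2, v1) -> 161. No state change.
Op 9: write(P0, v0, 185). refcount(pp0)=3>1 -> COPY to pp5. 6 ppages; refcounts: pp0:2 pp1:2 pp2:1 pp3:1 pp4:1 pp5:1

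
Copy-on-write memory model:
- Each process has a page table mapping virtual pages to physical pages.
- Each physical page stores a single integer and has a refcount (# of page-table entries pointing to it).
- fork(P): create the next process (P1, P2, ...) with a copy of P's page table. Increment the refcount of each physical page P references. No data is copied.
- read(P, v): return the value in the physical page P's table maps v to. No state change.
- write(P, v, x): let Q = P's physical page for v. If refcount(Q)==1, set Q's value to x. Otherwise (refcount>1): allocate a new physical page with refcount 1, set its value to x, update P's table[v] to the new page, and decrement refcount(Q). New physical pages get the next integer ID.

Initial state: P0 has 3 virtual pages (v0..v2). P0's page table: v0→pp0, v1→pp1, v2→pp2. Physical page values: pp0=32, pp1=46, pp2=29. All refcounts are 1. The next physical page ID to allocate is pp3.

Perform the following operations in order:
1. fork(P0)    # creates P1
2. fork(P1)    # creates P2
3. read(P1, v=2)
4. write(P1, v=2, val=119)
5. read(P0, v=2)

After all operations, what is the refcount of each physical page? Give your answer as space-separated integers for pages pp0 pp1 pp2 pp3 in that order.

Op 1: fork(P0) -> P1. 3 ppages; refcounts: pp0:2 pp1:2 pp2:2
Op 2: fork(P1) -> P2. 3 ppages; refcounts: pp0:3 pp1:3 pp2:3
Op 3: read(P1, v2) -> 29. No state change.
Op 4: write(P1, v2, 119). refcount(pp2)=3>1 -> COPY to pp3. 4 ppages; refcounts: pp0:3 pp1:3 pp2:2 pp3:1
Op 5: read(P0, v2) -> 29. No state change.

Answer: 3 3 2 1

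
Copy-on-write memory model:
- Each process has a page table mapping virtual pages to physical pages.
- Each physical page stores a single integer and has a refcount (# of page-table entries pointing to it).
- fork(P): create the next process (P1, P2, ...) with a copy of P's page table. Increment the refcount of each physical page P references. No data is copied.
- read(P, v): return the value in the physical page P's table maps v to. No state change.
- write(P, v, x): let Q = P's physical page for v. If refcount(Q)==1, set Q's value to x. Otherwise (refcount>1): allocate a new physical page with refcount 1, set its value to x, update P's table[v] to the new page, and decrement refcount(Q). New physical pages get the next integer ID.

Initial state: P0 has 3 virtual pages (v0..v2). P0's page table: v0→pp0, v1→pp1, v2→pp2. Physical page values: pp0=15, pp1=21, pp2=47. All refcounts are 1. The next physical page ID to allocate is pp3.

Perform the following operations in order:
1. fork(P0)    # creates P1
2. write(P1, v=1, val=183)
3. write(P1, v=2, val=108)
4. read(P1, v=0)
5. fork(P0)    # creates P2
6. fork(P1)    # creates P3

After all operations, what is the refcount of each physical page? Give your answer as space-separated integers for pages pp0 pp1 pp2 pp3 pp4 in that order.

Answer: 4 2 2 2 2

Derivation:
Op 1: fork(P0) -> P1. 3 ppages; refcounts: pp0:2 pp1:2 pp2:2
Op 2: write(P1, v1, 183). refcount(pp1)=2>1 -> COPY to pp3. 4 ppages; refcounts: pp0:2 pp1:1 pp2:2 pp3:1
Op 3: write(P1, v2, 108). refcount(pp2)=2>1 -> COPY to pp4. 5 ppages; refcounts: pp0:2 pp1:1 pp2:1 pp3:1 pp4:1
Op 4: read(P1, v0) -> 15. No state change.
Op 5: fork(P0) -> P2. 5 ppages; refcounts: pp0:3 pp1:2 pp2:2 pp3:1 pp4:1
Op 6: fork(P1) -> P3. 5 ppages; refcounts: pp0:4 pp1:2 pp2:2 pp3:2 pp4:2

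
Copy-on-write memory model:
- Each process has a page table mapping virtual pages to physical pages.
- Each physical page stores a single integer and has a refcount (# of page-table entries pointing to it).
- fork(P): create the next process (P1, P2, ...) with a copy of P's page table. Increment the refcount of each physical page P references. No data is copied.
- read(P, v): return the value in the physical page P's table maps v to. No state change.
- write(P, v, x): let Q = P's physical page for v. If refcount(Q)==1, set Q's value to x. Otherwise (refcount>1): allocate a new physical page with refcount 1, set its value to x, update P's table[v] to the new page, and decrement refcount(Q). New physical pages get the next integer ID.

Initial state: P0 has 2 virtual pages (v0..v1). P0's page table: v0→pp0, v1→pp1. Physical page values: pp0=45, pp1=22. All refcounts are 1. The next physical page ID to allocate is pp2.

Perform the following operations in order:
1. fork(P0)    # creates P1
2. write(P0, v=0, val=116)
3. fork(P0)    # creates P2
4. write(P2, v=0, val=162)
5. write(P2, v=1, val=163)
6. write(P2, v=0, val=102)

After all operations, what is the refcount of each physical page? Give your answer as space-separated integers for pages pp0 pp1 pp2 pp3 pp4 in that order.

Answer: 1 2 1 1 1

Derivation:
Op 1: fork(P0) -> P1. 2 ppages; refcounts: pp0:2 pp1:2
Op 2: write(P0, v0, 116). refcount(pp0)=2>1 -> COPY to pp2. 3 ppages; refcounts: pp0:1 pp1:2 pp2:1
Op 3: fork(P0) -> P2. 3 ppages; refcounts: pp0:1 pp1:3 pp2:2
Op 4: write(P2, v0, 162). refcount(pp2)=2>1 -> COPY to pp3. 4 ppages; refcounts: pp0:1 pp1:3 pp2:1 pp3:1
Op 5: write(P2, v1, 163). refcount(pp1)=3>1 -> COPY to pp4. 5 ppages; refcounts: pp0:1 pp1:2 pp2:1 pp3:1 pp4:1
Op 6: write(P2, v0, 102). refcount(pp3)=1 -> write in place. 5 ppages; refcounts: pp0:1 pp1:2 pp2:1 pp3:1 pp4:1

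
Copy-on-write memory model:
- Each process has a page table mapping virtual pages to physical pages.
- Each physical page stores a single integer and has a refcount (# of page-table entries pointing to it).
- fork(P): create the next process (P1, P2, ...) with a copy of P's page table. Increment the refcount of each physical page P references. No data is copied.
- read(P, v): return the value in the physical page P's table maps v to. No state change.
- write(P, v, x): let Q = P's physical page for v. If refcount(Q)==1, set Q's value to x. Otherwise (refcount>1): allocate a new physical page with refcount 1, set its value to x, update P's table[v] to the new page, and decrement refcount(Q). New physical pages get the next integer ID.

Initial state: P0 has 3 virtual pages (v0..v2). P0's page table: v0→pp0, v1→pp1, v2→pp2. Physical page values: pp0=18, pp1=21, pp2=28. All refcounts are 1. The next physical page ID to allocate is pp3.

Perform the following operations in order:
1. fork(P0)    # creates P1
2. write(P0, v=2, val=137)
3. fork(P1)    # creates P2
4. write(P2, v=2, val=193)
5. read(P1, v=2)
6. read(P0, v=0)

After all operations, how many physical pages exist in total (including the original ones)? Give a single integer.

Op 1: fork(P0) -> P1. 3 ppages; refcounts: pp0:2 pp1:2 pp2:2
Op 2: write(P0, v2, 137). refcount(pp2)=2>1 -> COPY to pp3. 4 ppages; refcounts: pp0:2 pp1:2 pp2:1 pp3:1
Op 3: fork(P1) -> P2. 4 ppages; refcounts: pp0:3 pp1:3 pp2:2 pp3:1
Op 4: write(P2, v2, 193). refcount(pp2)=2>1 -> COPY to pp4. 5 ppages; refcounts: pp0:3 pp1:3 pp2:1 pp3:1 pp4:1
Op 5: read(P1, v2) -> 28. No state change.
Op 6: read(P0, v0) -> 18. No state change.

Answer: 5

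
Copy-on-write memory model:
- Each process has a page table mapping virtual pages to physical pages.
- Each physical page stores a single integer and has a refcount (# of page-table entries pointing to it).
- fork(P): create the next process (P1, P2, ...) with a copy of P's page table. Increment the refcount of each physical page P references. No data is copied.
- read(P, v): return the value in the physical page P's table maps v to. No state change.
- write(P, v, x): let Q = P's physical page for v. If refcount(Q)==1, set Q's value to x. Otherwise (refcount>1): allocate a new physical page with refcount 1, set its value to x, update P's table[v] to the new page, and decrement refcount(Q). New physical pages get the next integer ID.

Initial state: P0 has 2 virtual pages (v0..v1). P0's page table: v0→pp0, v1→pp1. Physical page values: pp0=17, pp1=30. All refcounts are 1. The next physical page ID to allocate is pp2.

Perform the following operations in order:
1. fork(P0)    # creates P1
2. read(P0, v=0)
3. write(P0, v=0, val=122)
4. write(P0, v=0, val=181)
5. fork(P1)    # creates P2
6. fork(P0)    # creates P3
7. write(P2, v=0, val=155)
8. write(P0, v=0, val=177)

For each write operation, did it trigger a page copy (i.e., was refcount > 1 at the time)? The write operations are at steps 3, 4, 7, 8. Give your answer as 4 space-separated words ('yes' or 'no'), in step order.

Op 1: fork(P0) -> P1. 2 ppages; refcounts: pp0:2 pp1:2
Op 2: read(P0, v0) -> 17. No state change.
Op 3: write(P0, v0, 122). refcount(pp0)=2>1 -> COPY to pp2. 3 ppages; refcounts: pp0:1 pp1:2 pp2:1
Op 4: write(P0, v0, 181). refcount(pp2)=1 -> write in place. 3 ppages; refcounts: pp0:1 pp1:2 pp2:1
Op 5: fork(P1) -> P2. 3 ppages; refcounts: pp0:2 pp1:3 pp2:1
Op 6: fork(P0) -> P3. 3 ppages; refcounts: pp0:2 pp1:4 pp2:2
Op 7: write(P2, v0, 155). refcount(pp0)=2>1 -> COPY to pp3. 4 ppages; refcounts: pp0:1 pp1:4 pp2:2 pp3:1
Op 8: write(P0, v0, 177). refcount(pp2)=2>1 -> COPY to pp4. 5 ppages; refcounts: pp0:1 pp1:4 pp2:1 pp3:1 pp4:1

yes no yes yes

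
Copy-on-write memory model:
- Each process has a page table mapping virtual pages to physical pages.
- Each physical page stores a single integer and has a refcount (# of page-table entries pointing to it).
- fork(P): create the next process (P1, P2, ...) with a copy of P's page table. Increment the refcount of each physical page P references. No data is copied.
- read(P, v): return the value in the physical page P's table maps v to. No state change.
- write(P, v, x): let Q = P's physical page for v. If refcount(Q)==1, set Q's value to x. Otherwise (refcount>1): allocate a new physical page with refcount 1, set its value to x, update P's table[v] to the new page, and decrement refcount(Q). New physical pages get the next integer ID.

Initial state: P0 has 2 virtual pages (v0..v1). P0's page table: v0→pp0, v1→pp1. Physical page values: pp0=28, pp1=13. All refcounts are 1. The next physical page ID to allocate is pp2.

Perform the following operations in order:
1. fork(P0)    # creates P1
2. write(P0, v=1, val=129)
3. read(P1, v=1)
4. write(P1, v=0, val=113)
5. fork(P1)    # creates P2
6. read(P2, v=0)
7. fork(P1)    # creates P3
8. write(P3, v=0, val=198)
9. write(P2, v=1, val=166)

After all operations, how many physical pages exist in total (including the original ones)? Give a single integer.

Op 1: fork(P0) -> P1. 2 ppages; refcounts: pp0:2 pp1:2
Op 2: write(P0, v1, 129). refcount(pp1)=2>1 -> COPY to pp2. 3 ppages; refcounts: pp0:2 pp1:1 pp2:1
Op 3: read(P1, v1) -> 13. No state change.
Op 4: write(P1, v0, 113). refcount(pp0)=2>1 -> COPY to pp3. 4 ppages; refcounts: pp0:1 pp1:1 pp2:1 pp3:1
Op 5: fork(P1) -> P2. 4 ppages; refcounts: pp0:1 pp1:2 pp2:1 pp3:2
Op 6: read(P2, v0) -> 113. No state change.
Op 7: fork(P1) -> P3. 4 ppages; refcounts: pp0:1 pp1:3 pp2:1 pp3:3
Op 8: write(P3, v0, 198). refcount(pp3)=3>1 -> COPY to pp4. 5 ppages; refcounts: pp0:1 pp1:3 pp2:1 pp3:2 pp4:1
Op 9: write(P2, v1, 166). refcount(pp1)=3>1 -> COPY to pp5. 6 ppages; refcounts: pp0:1 pp1:2 pp2:1 pp3:2 pp4:1 pp5:1

Answer: 6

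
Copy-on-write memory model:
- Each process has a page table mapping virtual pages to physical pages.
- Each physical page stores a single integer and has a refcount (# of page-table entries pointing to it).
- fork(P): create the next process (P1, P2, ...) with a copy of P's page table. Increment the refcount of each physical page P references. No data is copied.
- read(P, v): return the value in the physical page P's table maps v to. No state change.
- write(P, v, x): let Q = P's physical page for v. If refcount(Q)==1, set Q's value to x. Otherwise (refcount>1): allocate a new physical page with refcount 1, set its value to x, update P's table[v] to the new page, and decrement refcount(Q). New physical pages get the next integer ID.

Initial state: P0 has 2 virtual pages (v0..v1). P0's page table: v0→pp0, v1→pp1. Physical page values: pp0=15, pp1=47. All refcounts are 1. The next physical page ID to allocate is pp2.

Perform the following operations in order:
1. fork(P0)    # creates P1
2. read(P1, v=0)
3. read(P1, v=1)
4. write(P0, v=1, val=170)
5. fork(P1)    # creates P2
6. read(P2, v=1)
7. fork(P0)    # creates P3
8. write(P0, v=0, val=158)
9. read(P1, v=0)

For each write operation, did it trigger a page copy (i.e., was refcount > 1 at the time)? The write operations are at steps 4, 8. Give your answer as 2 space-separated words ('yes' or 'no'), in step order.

Op 1: fork(P0) -> P1. 2 ppages; refcounts: pp0:2 pp1:2
Op 2: read(P1, v0) -> 15. No state change.
Op 3: read(P1, v1) -> 47. No state change.
Op 4: write(P0, v1, 170). refcount(pp1)=2>1 -> COPY to pp2. 3 ppages; refcounts: pp0:2 pp1:1 pp2:1
Op 5: fork(P1) -> P2. 3 ppages; refcounts: pp0:3 pp1:2 pp2:1
Op 6: read(P2, v1) -> 47. No state change.
Op 7: fork(P0) -> P3. 3 ppages; refcounts: pp0:4 pp1:2 pp2:2
Op 8: write(P0, v0, 158). refcount(pp0)=4>1 -> COPY to pp3. 4 ppages; refcounts: pp0:3 pp1:2 pp2:2 pp3:1
Op 9: read(P1, v0) -> 15. No state change.

yes yes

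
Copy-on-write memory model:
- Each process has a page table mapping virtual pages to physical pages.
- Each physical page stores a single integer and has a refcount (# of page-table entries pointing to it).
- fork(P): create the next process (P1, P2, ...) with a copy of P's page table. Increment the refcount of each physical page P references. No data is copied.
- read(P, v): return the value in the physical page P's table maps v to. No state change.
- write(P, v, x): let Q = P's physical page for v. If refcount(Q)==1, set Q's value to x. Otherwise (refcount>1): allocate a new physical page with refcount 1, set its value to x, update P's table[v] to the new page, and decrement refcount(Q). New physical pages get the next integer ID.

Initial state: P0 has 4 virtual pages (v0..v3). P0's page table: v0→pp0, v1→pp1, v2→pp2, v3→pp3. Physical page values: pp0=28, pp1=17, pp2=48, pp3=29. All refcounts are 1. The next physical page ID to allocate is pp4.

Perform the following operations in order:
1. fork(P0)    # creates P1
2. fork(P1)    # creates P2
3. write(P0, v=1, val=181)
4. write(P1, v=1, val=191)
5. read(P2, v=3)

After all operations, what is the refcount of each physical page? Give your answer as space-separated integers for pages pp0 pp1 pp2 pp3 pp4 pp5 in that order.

Answer: 3 1 3 3 1 1

Derivation:
Op 1: fork(P0) -> P1. 4 ppages; refcounts: pp0:2 pp1:2 pp2:2 pp3:2
Op 2: fork(P1) -> P2. 4 ppages; refcounts: pp0:3 pp1:3 pp2:3 pp3:3
Op 3: write(P0, v1, 181). refcount(pp1)=3>1 -> COPY to pp4. 5 ppages; refcounts: pp0:3 pp1:2 pp2:3 pp3:3 pp4:1
Op 4: write(P1, v1, 191). refcount(pp1)=2>1 -> COPY to pp5. 6 ppages; refcounts: pp0:3 pp1:1 pp2:3 pp3:3 pp4:1 pp5:1
Op 5: read(P2, v3) -> 29. No state change.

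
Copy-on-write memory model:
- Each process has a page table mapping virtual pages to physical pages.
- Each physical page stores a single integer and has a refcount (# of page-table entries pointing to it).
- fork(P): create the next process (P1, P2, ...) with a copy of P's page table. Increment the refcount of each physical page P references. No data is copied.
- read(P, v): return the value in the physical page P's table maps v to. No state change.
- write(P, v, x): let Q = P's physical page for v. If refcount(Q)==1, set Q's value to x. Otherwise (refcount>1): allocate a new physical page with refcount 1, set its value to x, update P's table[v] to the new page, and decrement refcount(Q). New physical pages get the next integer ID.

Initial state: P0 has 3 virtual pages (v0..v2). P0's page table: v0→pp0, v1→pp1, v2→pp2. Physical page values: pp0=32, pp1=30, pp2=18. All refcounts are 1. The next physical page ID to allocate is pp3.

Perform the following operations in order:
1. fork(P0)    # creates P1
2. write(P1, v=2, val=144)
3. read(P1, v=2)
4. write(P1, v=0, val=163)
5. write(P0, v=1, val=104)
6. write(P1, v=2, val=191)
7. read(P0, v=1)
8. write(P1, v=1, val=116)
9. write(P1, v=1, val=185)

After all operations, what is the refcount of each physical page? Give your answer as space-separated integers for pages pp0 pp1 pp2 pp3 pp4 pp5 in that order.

Op 1: fork(P0) -> P1. 3 ppages; refcounts: pp0:2 pp1:2 pp2:2
Op 2: write(P1, v2, 144). refcount(pp2)=2>1 -> COPY to pp3. 4 ppages; refcounts: pp0:2 pp1:2 pp2:1 pp3:1
Op 3: read(P1, v2) -> 144. No state change.
Op 4: write(P1, v0, 163). refcount(pp0)=2>1 -> COPY to pp4. 5 ppages; refcounts: pp0:1 pp1:2 pp2:1 pp3:1 pp4:1
Op 5: write(P0, v1, 104). refcount(pp1)=2>1 -> COPY to pp5. 6 ppages; refcounts: pp0:1 pp1:1 pp2:1 pp3:1 pp4:1 pp5:1
Op 6: write(P1, v2, 191). refcount(pp3)=1 -> write in place. 6 ppages; refcounts: pp0:1 pp1:1 pp2:1 pp3:1 pp4:1 pp5:1
Op 7: read(P0, v1) -> 104. No state change.
Op 8: write(P1, v1, 116). refcount(pp1)=1 -> write in place. 6 ppages; refcounts: pp0:1 pp1:1 pp2:1 pp3:1 pp4:1 pp5:1
Op 9: write(P1, v1, 185). refcount(pp1)=1 -> write in place. 6 ppages; refcounts: pp0:1 pp1:1 pp2:1 pp3:1 pp4:1 pp5:1

Answer: 1 1 1 1 1 1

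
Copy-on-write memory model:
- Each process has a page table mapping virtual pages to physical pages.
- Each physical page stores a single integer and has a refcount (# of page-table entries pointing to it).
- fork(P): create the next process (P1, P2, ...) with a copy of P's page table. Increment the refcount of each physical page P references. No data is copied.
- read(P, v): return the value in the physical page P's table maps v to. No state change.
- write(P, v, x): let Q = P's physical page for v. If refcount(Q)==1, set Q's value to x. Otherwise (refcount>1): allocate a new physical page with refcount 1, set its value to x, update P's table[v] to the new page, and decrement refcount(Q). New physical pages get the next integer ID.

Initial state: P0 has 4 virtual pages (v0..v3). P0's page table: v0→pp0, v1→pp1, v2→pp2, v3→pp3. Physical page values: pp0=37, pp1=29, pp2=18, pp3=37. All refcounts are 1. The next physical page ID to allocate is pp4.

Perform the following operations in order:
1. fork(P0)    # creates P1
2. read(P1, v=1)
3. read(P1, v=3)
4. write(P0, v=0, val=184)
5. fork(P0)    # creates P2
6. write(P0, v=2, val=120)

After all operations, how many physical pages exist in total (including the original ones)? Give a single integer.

Answer: 6

Derivation:
Op 1: fork(P0) -> P1. 4 ppages; refcounts: pp0:2 pp1:2 pp2:2 pp3:2
Op 2: read(P1, v1) -> 29. No state change.
Op 3: read(P1, v3) -> 37. No state change.
Op 4: write(P0, v0, 184). refcount(pp0)=2>1 -> COPY to pp4. 5 ppages; refcounts: pp0:1 pp1:2 pp2:2 pp3:2 pp4:1
Op 5: fork(P0) -> P2. 5 ppages; refcounts: pp0:1 pp1:3 pp2:3 pp3:3 pp4:2
Op 6: write(P0, v2, 120). refcount(pp2)=3>1 -> COPY to pp5. 6 ppages; refcounts: pp0:1 pp1:3 pp2:2 pp3:3 pp4:2 pp5:1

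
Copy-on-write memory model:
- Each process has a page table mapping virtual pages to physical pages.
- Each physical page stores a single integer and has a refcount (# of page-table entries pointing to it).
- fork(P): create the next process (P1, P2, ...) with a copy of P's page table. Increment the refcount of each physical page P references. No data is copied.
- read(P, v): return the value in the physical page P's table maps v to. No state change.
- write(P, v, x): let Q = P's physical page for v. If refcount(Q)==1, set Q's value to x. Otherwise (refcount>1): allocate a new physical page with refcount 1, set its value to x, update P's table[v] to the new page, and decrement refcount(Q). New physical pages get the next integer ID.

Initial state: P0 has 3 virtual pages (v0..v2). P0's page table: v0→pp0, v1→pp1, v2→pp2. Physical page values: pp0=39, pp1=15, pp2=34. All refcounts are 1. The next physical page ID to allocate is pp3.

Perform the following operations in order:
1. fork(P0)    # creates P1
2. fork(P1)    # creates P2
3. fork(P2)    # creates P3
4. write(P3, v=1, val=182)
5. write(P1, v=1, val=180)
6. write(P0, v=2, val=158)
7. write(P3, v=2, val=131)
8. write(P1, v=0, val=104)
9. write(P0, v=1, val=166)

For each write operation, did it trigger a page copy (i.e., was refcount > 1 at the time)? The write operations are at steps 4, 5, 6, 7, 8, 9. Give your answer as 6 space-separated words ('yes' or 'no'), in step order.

Op 1: fork(P0) -> P1. 3 ppages; refcounts: pp0:2 pp1:2 pp2:2
Op 2: fork(P1) -> P2. 3 ppages; refcounts: pp0:3 pp1:3 pp2:3
Op 3: fork(P2) -> P3. 3 ppages; refcounts: pp0:4 pp1:4 pp2:4
Op 4: write(P3, v1, 182). refcount(pp1)=4>1 -> COPY to pp3. 4 ppages; refcounts: pp0:4 pp1:3 pp2:4 pp3:1
Op 5: write(P1, v1, 180). refcount(pp1)=3>1 -> COPY to pp4. 5 ppages; refcounts: pp0:4 pp1:2 pp2:4 pp3:1 pp4:1
Op 6: write(P0, v2, 158). refcount(pp2)=4>1 -> COPY to pp5. 6 ppages; refcounts: pp0:4 pp1:2 pp2:3 pp3:1 pp4:1 pp5:1
Op 7: write(P3, v2, 131). refcount(pp2)=3>1 -> COPY to pp6. 7 ppages; refcounts: pp0:4 pp1:2 pp2:2 pp3:1 pp4:1 pp5:1 pp6:1
Op 8: write(P1, v0, 104). refcount(pp0)=4>1 -> COPY to pp7. 8 ppages; refcounts: pp0:3 pp1:2 pp2:2 pp3:1 pp4:1 pp5:1 pp6:1 pp7:1
Op 9: write(P0, v1, 166). refcount(pp1)=2>1 -> COPY to pp8. 9 ppages; refcounts: pp0:3 pp1:1 pp2:2 pp3:1 pp4:1 pp5:1 pp6:1 pp7:1 pp8:1

yes yes yes yes yes yes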